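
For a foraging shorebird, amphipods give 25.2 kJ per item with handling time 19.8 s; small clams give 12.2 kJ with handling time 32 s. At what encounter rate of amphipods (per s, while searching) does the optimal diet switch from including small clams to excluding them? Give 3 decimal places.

0.022 per s

At the threshold, the rate on amphipods alone equals the profitability of small clams: λ·25.2/(1 + λ·19.8) = 12.2/32 = 0.3812.
Rearranging, λ(25.2 − 0.3812×19.8) = 0.3812, so λ = 0.3812/17.65 = 0.0216 per s.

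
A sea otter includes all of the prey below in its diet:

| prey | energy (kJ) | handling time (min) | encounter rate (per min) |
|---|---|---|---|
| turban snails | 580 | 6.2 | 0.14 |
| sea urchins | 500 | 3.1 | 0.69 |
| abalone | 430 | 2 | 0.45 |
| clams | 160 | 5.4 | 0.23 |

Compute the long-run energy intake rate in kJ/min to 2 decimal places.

106.77 kJ/min

Energy encountered per unit search time: 0.14×580 + 0.69×500 + 0.45×430 + 0.23×160 = 656.5 kJ/min.
Handling time per unit search time: 0.14×6.2 + 0.69×3.1 + 0.45×2 + 0.23×5.4 = 5.149.
Rate = 656.5/(1 + 5.149) = 106.8 kJ/min.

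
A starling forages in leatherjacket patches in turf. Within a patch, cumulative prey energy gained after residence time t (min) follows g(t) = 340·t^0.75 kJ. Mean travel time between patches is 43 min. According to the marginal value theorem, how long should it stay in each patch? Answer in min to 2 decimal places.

Maximise g(t)/(T+t): set derivative to zero → g'(t)(T+t) = g(t).
g'(t) = 0.75·340·t^-0.25. Setting 0.75·340·t^-0.25 = 340·t^0.75/(43+t) gives 0.75(43+t) = t, so 0.25·t = 0.75×43.
t* = 0.75×43/0.25 = 129 min.

129.00 min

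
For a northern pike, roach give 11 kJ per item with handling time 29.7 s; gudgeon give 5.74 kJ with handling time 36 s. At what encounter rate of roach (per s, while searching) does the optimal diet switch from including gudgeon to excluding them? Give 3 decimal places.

The zero-one rule: include gudgeon iff E₂/h₂ > λE₁/(1+λh₁). Equality gives the switch point.
λE₁h₂ = E₂ + λE₂h₁ ⇒ λ = E₂/(E₁h₂ − E₂h₁) = 5.74/(396 − 170.5) = 0.02545 per s.

0.025 per s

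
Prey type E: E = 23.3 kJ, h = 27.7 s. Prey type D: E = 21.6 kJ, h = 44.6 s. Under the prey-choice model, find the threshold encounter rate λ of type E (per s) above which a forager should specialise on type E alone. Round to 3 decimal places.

Drop type D once their profitability E₂/h₂ falls below the rate achievable on type E alone: E₂/h₂ = λE₁/(1 + λh₁).
Solve for λ: λE₁h₂ = E₂(1 + λh₁) → λ(E₁h₂ − E₂h₁) = E₂ → λ = E₂/(E₁h₂ − E₂h₁).
λ = 21.6/(23.3×44.6 − 21.6×27.7) = 21.6/440.9 = 0.049 per s.

0.049 per s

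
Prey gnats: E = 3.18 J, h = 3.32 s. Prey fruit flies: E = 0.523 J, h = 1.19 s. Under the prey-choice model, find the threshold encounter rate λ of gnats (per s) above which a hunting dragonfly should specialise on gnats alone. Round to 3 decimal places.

Drop fruit flies once their profitability E₂/h₂ falls below the rate achievable on gnats alone: E₂/h₂ = λE₁/(1 + λh₁).
Solve for λ: λE₁h₂ = E₂(1 + λh₁) → λ(E₁h₂ − E₂h₁) = E₂ → λ = E₂/(E₁h₂ − E₂h₁).
λ = 0.523/(3.18×1.19 − 0.523×3.32) = 0.523/2.048 = 0.2554 per s.

0.255 per s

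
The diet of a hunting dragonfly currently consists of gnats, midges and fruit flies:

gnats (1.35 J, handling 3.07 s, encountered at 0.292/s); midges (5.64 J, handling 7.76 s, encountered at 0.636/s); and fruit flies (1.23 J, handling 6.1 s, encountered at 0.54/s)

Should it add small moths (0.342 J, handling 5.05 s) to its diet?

No

On gnats, midges and fruit flies alone, R = ΣλE/(1+Σλh) = 4.645/10.13 = 0.4588 J/s.
small moths: E/h = 0.342/5.05 = 0.06772 J/s.
Since 0.06772 < R, time spent handling small moths is better spent searching.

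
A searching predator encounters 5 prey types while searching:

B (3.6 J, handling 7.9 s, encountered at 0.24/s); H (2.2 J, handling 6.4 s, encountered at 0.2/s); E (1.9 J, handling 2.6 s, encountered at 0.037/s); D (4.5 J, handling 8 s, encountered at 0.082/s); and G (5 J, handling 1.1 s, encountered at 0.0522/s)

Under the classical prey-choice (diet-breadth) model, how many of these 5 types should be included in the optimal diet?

E/h in descending order: G 4.55, E 0.731, D 0.562, B 0.456, H 0.344 J/s. The optimal diet is the largest prefix of this list for which every included type satisfies E_i/h_i > R on the types above it.
Rate on top 1: 0.2468. E: 0.731 > 0.2468 → include.
Rate on top 2: 0.2872. D: 0.562 > 0.2872 → include.
Rate on top 3: 0.387. B: 0.456 > 0.387 → include.
Rate on top 4: 0.4221. H: 0.344 < 0.4221 → exclude; stop.
Optimal diet: G, E, D, B — 4 of 5 types.

4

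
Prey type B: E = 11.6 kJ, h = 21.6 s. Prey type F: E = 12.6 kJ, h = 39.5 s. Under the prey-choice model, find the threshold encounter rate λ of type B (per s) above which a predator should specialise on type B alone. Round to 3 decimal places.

0.068 per s

Drop type F once their profitability E₂/h₂ falls below the rate achievable on type B alone: E₂/h₂ = λE₁/(1 + λh₁).
Solve for λ: λE₁h₂ = E₂(1 + λh₁) → λ(E₁h₂ − E₂h₁) = E₂ → λ = E₂/(E₁h₂ − E₂h₁).
λ = 12.6/(11.6×39.5 − 12.6×21.6) = 12.6/186 = 0.06773 per s.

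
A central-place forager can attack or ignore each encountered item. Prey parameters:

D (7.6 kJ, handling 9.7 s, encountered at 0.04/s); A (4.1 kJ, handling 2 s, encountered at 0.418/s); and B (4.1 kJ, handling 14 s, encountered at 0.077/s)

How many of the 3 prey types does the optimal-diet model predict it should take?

E/h in descending order: A 2.05, D 0.784, B 0.293 kJ/s. The optimal diet is the largest prefix of this list for which every included type satisfies E_i/h_i > R on the types above it.
Rate on top 1: 0.9334. D: 0.784 < 0.9334 → exclude; stop.
Optimal diet: A — 1 of 3 types.

1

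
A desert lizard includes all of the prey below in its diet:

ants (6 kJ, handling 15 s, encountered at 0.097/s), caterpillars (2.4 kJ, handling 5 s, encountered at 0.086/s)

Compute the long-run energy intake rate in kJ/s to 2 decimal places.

Energy encountered per unit search time: 0.097×6 + 0.086×2.4 = 0.7884 kJ/s.
Handling time per unit search time: 0.097×15 + 0.086×5 = 1.885.
Rate = 0.7884/(1 + 1.885) = 0.2733 kJ/s.

0.27 kJ/s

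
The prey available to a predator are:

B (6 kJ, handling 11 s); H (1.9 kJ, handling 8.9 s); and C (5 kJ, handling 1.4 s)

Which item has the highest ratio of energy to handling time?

Profitability E/h (kJ/s): B = 6/11 = 0.545, H = 1.9/8.9 = 0.213, C = 5/1.4 = 3.57.
Ranked: C > B > H.

C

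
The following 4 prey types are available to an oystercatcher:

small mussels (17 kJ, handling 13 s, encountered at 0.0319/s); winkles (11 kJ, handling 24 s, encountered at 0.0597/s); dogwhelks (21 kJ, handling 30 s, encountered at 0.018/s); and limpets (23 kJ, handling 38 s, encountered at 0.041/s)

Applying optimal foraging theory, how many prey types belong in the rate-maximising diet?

3

E/h in descending order: small mussels 1.31, dogwhelks 0.7, limpets 0.605, winkles 0.458 kJ/s. The optimal diet is the largest prefix of this list for which every included type satisfies E_i/h_i > R on the types above it.
Rate on top 1: 0.3833. dogwhelks: 0.7 > 0.3833 → include.
Rate on top 2: 0.4708. limpets: 0.605 > 0.4708 → include.
Rate on top 3: 0.5304. winkles: 0.458 < 0.5304 → exclude; stop.
Optimal diet: small mussels, dogwhelks, limpets — 3 of 4 types.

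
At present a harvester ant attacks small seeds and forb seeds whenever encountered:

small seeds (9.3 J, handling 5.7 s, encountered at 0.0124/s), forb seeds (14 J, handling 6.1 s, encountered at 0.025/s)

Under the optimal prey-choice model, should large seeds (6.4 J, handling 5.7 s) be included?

Current rate: (0.0124×9.3 + 0.025×14)/(1 + 0.0124×5.7 + 0.025×6.1) = 0.3804 J/s.
large seeds: E/h = 6.4/5.7 = 1.123 J/s.
1.123 > 0.3804, so adding large seeds raises the average — include it.

Yes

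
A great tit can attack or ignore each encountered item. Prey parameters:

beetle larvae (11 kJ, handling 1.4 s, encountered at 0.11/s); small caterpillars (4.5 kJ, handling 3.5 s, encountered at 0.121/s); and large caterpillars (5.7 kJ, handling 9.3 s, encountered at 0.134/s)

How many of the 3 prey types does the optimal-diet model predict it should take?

E/h in descending order: beetle larvae 7.86, small caterpillars 1.29, large caterpillars 0.613 kJ/s. The optimal diet is the largest prefix of this list for which every included type satisfies E_i/h_i > R on the types above it.
Rate on top 1: 1.049. small caterpillars: 1.29 > 1.049 → include.
Rate on top 2: 1.112. large caterpillars: 0.613 < 1.112 → exclude; stop.
Optimal diet: beetle larvae, small caterpillars — 2 of 3 types.

2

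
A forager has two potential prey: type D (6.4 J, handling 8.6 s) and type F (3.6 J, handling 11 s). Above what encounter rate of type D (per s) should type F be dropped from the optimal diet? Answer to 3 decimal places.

Drop type F once their profitability E₂/h₂ falls below the rate achievable on type D alone: E₂/h₂ = λE₁/(1 + λh₁).
Solve for λ: λE₁h₂ = E₂(1 + λh₁) → λ(E₁h₂ − E₂h₁) = E₂ → λ = E₂/(E₁h₂ − E₂h₁).
λ = 3.6/(6.4×11 − 3.6×8.6) = 3.6/39.44 = 0.09128 per s.

0.091 per s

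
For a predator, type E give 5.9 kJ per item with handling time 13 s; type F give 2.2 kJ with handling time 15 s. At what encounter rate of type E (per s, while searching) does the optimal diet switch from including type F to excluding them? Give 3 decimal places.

Drop type F once their profitability E₂/h₂ falls below the rate achievable on type E alone: E₂/h₂ = λE₁/(1 + λh₁).
Solve for λ: λE₁h₂ = E₂(1 + λh₁) → λ(E₁h₂ − E₂h₁) = E₂ → λ = E₂/(E₁h₂ − E₂h₁).
λ = 2.2/(5.9×15 − 2.2×13) = 2.2/59.9 = 0.03673 per s.

0.037 per s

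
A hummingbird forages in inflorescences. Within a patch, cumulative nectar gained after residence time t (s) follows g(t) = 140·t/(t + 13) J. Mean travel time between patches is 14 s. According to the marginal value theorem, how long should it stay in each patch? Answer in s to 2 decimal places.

Optimal t* satisfies g'(t*) = g(t*)/(T + t*).
g'(t) = 140·13/(t + 13)². Setting 140·13/(t+13)² = 140t/[(t+13)(14+t)] gives 13(14+t) = t(t+13), so t² = 13×14 = 182.
t* = √182 = 13.49 s.

13.49 s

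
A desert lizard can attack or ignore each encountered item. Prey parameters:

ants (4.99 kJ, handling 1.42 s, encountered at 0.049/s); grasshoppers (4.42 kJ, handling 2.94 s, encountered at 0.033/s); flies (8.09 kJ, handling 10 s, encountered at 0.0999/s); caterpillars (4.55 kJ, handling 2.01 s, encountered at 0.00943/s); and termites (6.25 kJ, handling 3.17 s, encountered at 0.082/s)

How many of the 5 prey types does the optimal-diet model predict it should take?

5

E/h in descending order: ants 3.51, caterpillars 2.26, termites 1.97, grasshoppers 1.5, flies 0.809 kJ/s. The optimal diet is the largest prefix of this list for which every included type satisfies E_i/h_i > R on the types above it.
Rate on top 1: 0.2286. caterpillars: 2.26 > 0.2286 → include.
Rate on top 2: 0.264. termites: 1.97 > 0.264 → include.
Rate on top 3: 0.5932. grasshoppers: 1.5 > 0.5932 → include.
Rate on top 4: 0.6543. flies: 0.809 > 0.6543 → include.
Optimal diet: ants, caterpillars, termites, grasshoppers, flies — 5 of 5 types.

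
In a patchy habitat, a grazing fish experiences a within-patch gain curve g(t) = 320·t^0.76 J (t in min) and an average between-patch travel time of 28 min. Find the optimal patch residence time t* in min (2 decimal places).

Optimal t* satisfies g'(t*) = g(t*)/(T + t*).
g'(t) = 0.76·320·t^-0.24. Setting 0.76·320·t^-0.24 = 320·t^0.76/(28+t) gives 0.76(28+t) = t, so 0.24·t = 0.76×28.
t* = 0.76×28/0.24 = 88.67 min.

88.67 min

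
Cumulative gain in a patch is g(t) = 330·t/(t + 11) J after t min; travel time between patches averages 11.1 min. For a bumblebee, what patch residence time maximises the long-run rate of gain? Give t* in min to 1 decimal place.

Maximise g(t)/(T+t): set derivative to zero → g'(t)(T+t) = g(t).
g'(t) = 330·11/(t + 11)². Setting 330·11/(t+11)² = 330t/[(t+11)(11.1+t)] gives 11(11.1+t) = t(t+11), so t² = 11×11.1 = 122.1.
t* = √122.1 = 11.05 min.

11.0 min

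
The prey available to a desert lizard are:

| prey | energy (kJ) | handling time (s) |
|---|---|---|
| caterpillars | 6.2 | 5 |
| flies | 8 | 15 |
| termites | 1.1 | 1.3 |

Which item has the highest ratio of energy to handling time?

caterpillars

In descending order of E/h:
caterpillars: 6.2/5 = 1.24 kJ/s
termites: 1.1/1.3 = 0.846 kJ/s
flies: 8/15 = 0.533 kJ/s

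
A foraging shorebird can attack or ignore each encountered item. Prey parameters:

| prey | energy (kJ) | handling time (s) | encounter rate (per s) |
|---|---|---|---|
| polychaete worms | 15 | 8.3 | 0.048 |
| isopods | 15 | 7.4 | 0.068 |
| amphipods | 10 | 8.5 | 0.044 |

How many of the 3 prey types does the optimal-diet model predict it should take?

Rank by E/h (kJ/s): isopods 2.03, polychaete worms 1.81, amphipods 1.18. Include each in turn until the next type's E/h falls below the running intake rate.
Rate on top 1: 0.6786. polychaete worms: 1.81 > 0.6786 → include.
Rate on top 2: 0.915. amphipods: 1.18 > 0.915 → include.
Optimal diet: isopods, polychaete worms, amphipods — 3 of 3 types.

3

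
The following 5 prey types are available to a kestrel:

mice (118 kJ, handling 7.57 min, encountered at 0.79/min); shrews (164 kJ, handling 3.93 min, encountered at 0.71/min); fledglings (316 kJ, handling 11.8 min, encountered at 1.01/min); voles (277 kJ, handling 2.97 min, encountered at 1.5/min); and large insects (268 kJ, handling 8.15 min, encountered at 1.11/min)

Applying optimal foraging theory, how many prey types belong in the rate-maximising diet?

Rank by E/h (kJ/min): voles 93.3, shrews 41.7, large insects 32.9, fledglings 26.8, mice 15.6. Include each in turn until the next type's E/h falls below the running intake rate.
Rate on top 1: 76.17. shrews: 41.7 < 76.17 → exclude; stop.
Optimal diet: voles — 1 of 5 types.

1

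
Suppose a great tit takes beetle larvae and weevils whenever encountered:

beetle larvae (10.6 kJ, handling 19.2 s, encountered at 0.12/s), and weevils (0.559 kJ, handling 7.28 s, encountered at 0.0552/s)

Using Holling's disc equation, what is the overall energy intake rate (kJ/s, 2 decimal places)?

R = Σλ_iE_i / (1 + Σλ_ih_i)
Numerator: 0.12×10.6 + 0.0552×0.559 = 1.303
Denominator: 1 + 0.12×19.2 + 0.0552×7.28 = 3.706
R = 1.303/3.706 = 0.3516 kJ/s

0.35 kJ/s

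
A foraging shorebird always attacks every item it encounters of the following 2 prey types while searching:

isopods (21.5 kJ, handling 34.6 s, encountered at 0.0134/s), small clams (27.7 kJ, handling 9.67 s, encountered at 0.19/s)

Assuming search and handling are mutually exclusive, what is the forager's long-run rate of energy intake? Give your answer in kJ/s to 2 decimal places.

Energy encountered per unit search time: 0.0134×21.5 + 0.19×27.7 = 5.551 kJ/s.
Handling time per unit search time: 0.0134×34.6 + 0.19×9.67 = 2.301.
Rate = 5.551/(1 + 2.301) = 1.682 kJ/s.

1.68 kJ/s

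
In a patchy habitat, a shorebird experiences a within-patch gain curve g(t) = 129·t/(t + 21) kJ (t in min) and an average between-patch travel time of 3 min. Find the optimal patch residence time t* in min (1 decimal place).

Maximise g(t)/(T+t): set derivative to zero → g'(t)(T+t) = g(t).
g'(t) = 129·21/(t + 21)². Setting 129·21/(t+21)² = 129t/[(t+21)(3+t)] gives 21(3+t) = t(t+21), so t² = 21×3 = 63.
t* = √63 = 7.937 min.

7.9 min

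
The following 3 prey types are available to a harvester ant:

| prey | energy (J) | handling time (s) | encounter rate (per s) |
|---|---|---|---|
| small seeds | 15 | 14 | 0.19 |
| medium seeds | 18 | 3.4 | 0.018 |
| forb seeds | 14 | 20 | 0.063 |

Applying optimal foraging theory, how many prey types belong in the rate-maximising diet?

E/h in descending order: medium seeds 5.29, small seeds 1.07, forb seeds 0.7 J/s. The optimal diet is the largest prefix of this list for which every included type satisfies E_i/h_i > R on the types above it.
Rate on top 1: 0.3053. small seeds: 1.07 > 0.3053 → include.
Rate on top 2: 0.853. forb seeds: 0.7 < 0.853 → exclude; stop.
Optimal diet: medium seeds, small seeds — 2 of 3 types.

2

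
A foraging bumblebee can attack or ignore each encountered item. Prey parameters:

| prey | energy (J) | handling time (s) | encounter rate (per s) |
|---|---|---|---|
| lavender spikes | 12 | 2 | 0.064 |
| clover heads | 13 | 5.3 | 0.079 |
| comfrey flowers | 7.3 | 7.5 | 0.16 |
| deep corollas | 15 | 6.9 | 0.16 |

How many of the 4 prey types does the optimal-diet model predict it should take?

Profitabilities (E/h, J/s): lavender spikes 6, clover heads 2.45, deep corollas 2.17, comfrey flowers 0.973. Add prey in this order while the next type's profitability exceeds the intake rate on those already taken.
Rate on top 1: 0.6809. clover heads: 2.45 > 0.6809 → include.
Rate on top 2: 1.161. deep corollas: 2.17 > 1.161 → include.
Rate on top 3: 1.583. comfrey flowers: 0.973 < 1.583 → exclude; stop.
Optimal diet: lavender spikes, clover heads, deep corollas — 3 of 4 types.

3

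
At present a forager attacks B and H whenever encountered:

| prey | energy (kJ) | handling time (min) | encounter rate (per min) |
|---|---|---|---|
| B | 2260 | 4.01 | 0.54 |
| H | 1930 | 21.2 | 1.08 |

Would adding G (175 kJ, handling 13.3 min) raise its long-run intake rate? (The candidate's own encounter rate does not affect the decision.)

No

Intake rate on the current diet: R = (0.54×2260 + 1.08×1930) / (1 + 0.54×4.01 + 1.08×21.2) = 3305/26.06 = 126.8 kJ/min.
Profitability of G: 175/13.3 = 13.16 kJ/min.
Since 13.16 < R, time spent handling G is better spent searching.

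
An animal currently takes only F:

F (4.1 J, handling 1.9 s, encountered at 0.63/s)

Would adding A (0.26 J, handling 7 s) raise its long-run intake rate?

On F alone, R = ΣλE/(1+Σλh) = 2.583/2.197 = 1.176 J/s.
Profitability of A: 0.26/7 = 0.03714 J/s.
Since 0.03714 < R, time spent handling A is better spent searching.

No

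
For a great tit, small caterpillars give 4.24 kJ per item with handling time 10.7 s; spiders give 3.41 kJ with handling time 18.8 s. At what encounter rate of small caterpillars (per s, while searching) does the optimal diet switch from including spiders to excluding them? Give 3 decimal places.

0.079 per s

At the threshold, the rate on small caterpillars alone equals the profitability of spiders: λ·4.24/(1 + λ·10.7) = 3.41/18.8 = 0.1814.
Rearranging, λ(4.24 − 0.1814×10.7) = 0.1814, so λ = 0.1814/2.299 = 0.07889 per s.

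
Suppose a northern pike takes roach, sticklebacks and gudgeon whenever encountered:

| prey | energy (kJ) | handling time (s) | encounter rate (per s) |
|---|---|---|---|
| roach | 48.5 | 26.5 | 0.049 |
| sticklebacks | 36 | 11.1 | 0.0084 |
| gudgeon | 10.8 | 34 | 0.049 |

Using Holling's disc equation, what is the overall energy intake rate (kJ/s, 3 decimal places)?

0.791 kJ/s

Energy encountered per unit search time: 0.049×48.5 + 0.0084×36 + 0.049×10.8 = 3.208 kJ/s.
Handling time per unit search time: 0.049×26.5 + 0.0084×11.1 + 0.049×34 = 3.058.
Rate = 3.208/(1 + 3.058) = 0.7906 kJ/s.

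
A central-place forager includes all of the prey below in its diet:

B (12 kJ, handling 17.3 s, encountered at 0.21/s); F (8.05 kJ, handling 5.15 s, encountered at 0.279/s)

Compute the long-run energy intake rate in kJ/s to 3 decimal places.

0.785 kJ/s

Energy encountered per unit search time: 0.21×12 + 0.279×8.05 = 4.766 kJ/s.
Handling time per unit search time: 0.21×17.3 + 0.279×5.15 = 5.07.
Rate = 4.766/(1 + 5.07) = 0.7852 kJ/s.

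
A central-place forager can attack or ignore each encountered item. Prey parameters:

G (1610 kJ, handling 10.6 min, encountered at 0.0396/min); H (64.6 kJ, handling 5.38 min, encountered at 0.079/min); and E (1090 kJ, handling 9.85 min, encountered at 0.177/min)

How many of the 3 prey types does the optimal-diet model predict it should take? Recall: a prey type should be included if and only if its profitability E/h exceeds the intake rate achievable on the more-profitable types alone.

Profitabilities (E/h, kJ/min): G 152, E 111, H 12. Add prey in this order while the next type's profitability exceeds the intake rate on those already taken.
Rate on top 1: 44.91. E: 111 > 44.91 → include.
Rate on top 2: 81.15. H: 12 < 81.15 → exclude; stop.
Optimal diet: G, E — 2 of 3 types.

2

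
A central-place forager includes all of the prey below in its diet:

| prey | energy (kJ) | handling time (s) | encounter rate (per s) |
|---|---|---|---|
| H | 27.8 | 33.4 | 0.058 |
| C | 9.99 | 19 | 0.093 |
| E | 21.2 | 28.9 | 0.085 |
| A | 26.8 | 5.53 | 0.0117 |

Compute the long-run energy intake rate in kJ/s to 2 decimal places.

R = (0.058×27.8 + 0.093×9.99 + 0.085×21.2 + 0.0117×26.8) / (1 + 0.058×33.4 + 0.093×19 + 0.085×28.9 + 0.0117×5.53) = 4.657/7.225 = 0.6445 kJ/s.

0.64 kJ/s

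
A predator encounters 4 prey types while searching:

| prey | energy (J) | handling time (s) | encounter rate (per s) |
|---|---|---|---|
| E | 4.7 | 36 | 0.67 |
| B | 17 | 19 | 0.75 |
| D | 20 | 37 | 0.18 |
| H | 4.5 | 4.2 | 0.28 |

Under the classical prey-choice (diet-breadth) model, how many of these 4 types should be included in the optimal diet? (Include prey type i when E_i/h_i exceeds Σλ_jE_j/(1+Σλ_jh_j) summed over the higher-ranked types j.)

Profitabilities (E/h, J/s): H 1.07, B 0.895, D 0.541, E 0.131. Add prey in this order while the next type's profitability exceeds the intake rate on those already taken.
Rate on top 1: 0.579. B: 0.895 > 0.579 → include.
Rate on top 2: 0.8529. D: 0.541 < 0.8529 → exclude; stop.
Optimal diet: H, B — 2 of 4 types.

2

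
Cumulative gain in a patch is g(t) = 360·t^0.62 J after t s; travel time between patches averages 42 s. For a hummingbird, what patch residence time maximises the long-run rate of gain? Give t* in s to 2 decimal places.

68.53 s

Optimal t* satisfies g'(t*) = g(t*)/(T + t*).
g'(t) = 0.62·360·t^-0.38. Setting 0.62·360·t^-0.38 = 360·t^0.62/(42+t) gives 0.62(42+t) = t, so 0.38·t = 0.62×42.
t* = 0.62×42/0.38 = 68.53 s.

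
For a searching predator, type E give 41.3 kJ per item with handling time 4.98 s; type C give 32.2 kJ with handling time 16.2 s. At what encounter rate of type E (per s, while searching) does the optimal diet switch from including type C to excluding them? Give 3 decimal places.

At the threshold, the rate on type E alone equals the profitability of type C: λ·41.3/(1 + λ·4.98) = 32.2/16.2 = 1.988.
Rearranging, λ(41.3 − 1.988×4.98) = 1.988, so λ = 1.988/31.4 = 0.0633 per s.

0.063 per s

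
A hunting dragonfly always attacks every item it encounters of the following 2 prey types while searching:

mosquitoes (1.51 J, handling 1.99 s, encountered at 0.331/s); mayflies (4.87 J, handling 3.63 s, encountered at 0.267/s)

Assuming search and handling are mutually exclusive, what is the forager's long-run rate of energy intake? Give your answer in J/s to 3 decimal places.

R = Σλ_iE_i / (1 + Σλ_ih_i)
Numerator: 0.331×1.51 + 0.267×4.87 = 1.8
Denominator: 1 + 0.331×1.99 + 0.267×3.63 = 2.628
R = 1.8/2.628 = 0.685 J/s

0.685 J/s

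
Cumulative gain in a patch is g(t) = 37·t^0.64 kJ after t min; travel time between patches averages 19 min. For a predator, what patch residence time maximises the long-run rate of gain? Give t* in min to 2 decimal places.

33.78 min

Maximise g(t)/(T+t): set derivative to zero → g'(t)(T+t) = g(t).
g'(t) = 0.64·37·t^-0.36. Setting 0.64·37·t^-0.36 = 37·t^0.64/(19+t) gives 0.64(19+t) = t, so 0.36·t = 0.64×19.
t* = 0.64×19/0.36 = 33.78 min.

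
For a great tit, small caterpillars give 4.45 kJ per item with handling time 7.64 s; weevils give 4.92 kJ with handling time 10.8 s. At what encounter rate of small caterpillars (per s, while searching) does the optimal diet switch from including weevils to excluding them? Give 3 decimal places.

The zero-one rule: include weevils iff E₂/h₂ > λE₁/(1+λh₁). Equality gives the switch point.
λE₁h₂ = E₂ + λE₂h₁ ⇒ λ = E₂/(E₁h₂ − E₂h₁) = 4.92/(48.06 − 37.59) = 0.4699 per s.

0.470 per s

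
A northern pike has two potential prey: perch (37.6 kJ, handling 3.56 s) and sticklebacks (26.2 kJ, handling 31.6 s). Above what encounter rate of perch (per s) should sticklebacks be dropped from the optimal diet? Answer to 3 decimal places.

The zero-one rule: include sticklebacks iff E₂/h₂ > λE₁/(1+λh₁). Equality gives the switch point.
λE₁h₂ = E₂ + λE₂h₁ ⇒ λ = E₂/(E₁h₂ − E₂h₁) = 26.2/(1188 − 93.27) = 0.02393 per s.

0.024 per s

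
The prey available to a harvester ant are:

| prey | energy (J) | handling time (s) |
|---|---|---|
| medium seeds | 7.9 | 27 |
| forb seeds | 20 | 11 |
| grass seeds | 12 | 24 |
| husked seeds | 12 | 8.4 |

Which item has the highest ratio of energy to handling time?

Profitability E/h (J/s): medium seeds = 7.9/27 = 0.293, forb seeds = 20/11 = 1.82, grass seeds = 12/24 = 0.5, husked seeds = 12/8.4 = 1.43.
Ranked: forb seeds > husked seeds > grass seeds > medium seeds.

forb seeds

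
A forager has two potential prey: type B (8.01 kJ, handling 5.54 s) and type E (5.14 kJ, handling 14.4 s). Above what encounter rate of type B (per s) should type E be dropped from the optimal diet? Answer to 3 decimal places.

0.059 per s

The zero-one rule: include type E iff E₂/h₂ > λE₁/(1+λh₁). Equality gives the switch point.
λE₁h₂ = E₂ + λE₂h₁ ⇒ λ = E₂/(E₁h₂ − E₂h₁) = 5.14/(115.3 − 28.48) = 0.05917 per s.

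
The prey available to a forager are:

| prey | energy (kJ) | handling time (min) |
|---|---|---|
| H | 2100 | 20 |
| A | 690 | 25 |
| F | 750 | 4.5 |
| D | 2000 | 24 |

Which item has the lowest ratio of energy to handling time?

In descending order of E/h:
F: 750/4.5 = 167 kJ/min
H: 2100/20 = 105 kJ/min
D: 2000/24 = 83.3 kJ/min
A: 690/25 = 27.6 kJ/min

A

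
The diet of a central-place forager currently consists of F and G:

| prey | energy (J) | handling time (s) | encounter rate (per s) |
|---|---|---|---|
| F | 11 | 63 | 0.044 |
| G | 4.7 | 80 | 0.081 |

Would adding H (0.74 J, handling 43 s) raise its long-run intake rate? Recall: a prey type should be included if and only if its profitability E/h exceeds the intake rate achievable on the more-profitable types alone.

No

On F and G alone, R = ΣλE/(1+Σλh) = 0.8647/10.25 = 0.08434 J/s.
Profitability of H: 0.74/43 = 0.01721 J/s.
0.01721 < 0.08434, so adding H would lower the average — exclude it.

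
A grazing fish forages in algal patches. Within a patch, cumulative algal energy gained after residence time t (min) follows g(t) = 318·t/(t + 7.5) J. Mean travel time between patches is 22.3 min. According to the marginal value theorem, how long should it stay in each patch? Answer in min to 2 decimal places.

12.93 min

By the marginal value theorem, leave when the instantaneous gain rate g'(t) equals the habitat-wide average g(t)/(T + t).
g'(t) = 318·7.5/(t + 7.5)². Setting 318·7.5/(t+7.5)² = 318t/[(t+7.5)(22.3+t)] gives 7.5(22.3+t) = t(t+7.5), so t² = 7.5×22.3 = 167.2.
t* = √167.2 = 12.93 min.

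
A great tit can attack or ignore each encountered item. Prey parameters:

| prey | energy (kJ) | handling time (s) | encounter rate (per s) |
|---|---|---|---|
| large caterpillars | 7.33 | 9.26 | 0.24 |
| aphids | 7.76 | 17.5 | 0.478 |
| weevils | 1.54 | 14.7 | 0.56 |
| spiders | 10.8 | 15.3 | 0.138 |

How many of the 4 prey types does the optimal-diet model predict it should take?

2

E/h in descending order: large caterpillars 0.792, spiders 0.706, aphids 0.443, weevils 0.105 kJ/s. The optimal diet is the largest prefix of this list for which every included type satisfies E_i/h_i > R on the types above it.
Rate on top 1: 0.5459. spiders: 0.706 > 0.5459 → include.
Rate on top 2: 0.6092. aphids: 0.443 < 0.6092 → exclude; stop.
Optimal diet: large caterpillars, spiders — 2 of 4 types.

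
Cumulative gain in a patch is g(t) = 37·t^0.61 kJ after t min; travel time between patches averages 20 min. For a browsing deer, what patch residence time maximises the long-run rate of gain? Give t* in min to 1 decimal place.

31.3 min

Maximise g(t)/(T+t): set derivative to zero → g'(t)(T+t) = g(t).
g'(t) = 0.61·37·t^-0.39. Setting 0.61·37·t^-0.39 = 37·t^0.61/(20+t) gives 0.61(20+t) = t, so 0.39·t = 0.61×20.
t* = 0.61×20/0.39 = 31.28 min.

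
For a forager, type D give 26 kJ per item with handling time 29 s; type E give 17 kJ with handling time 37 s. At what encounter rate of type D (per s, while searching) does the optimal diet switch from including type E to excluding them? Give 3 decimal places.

0.036 per s

At the threshold, the rate on type D alone equals the profitability of type E: λ·26/(1 + λ·29) = 17/37 = 0.4595.
Rearranging, λ(26 − 0.4595×29) = 0.4595, so λ = 0.4595/12.68 = 0.03625 per s.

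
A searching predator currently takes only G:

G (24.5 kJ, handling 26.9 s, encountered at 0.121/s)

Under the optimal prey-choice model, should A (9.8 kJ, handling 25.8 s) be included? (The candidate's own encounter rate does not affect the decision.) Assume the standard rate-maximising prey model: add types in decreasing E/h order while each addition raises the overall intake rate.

Current rate: (0.121×24.5)/(1 + 0.121×26.9) = 0.6967 kJ/s.
Profitability of A: 9.8/25.8 = 0.3798 kJ/s.
Since 0.3798 < R, time spent handling A is better spent searching.

No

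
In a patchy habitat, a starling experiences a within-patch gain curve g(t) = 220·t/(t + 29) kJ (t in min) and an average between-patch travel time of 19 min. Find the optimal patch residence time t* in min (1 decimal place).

23.5 min

Optimal t* satisfies g'(t*) = g(t*)/(T + t*).
g'(t) = 220·29/(t + 29)². Setting 220·29/(t+29)² = 220t/[(t+29)(19+t)] gives 29(19+t) = t(t+29), so t² = 29×19 = 551.
t* = √551 = 23.47 min.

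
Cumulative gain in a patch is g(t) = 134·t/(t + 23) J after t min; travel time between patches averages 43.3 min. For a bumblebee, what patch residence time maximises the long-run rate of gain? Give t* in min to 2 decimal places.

By the marginal value theorem, leave when the instantaneous gain rate g'(t) equals the habitat-wide average g(t)/(T + t).
g'(t) = 134·23/(t + 23)². Setting 134·23/(t+23)² = 134t/[(t+23)(43.3+t)] gives 23(43.3+t) = t(t+23), so t² = 23×43.3 = 995.9.
t* = √995.9 = 31.56 min.

31.56 min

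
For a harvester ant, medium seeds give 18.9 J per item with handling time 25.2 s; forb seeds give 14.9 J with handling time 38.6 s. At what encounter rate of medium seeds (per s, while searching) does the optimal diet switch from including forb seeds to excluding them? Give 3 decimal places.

Drop forb seeds once their profitability E₂/h₂ falls below the rate achievable on medium seeds alone: E₂/h₂ = λE₁/(1 + λh₁).
Solve for λ: λE₁h₂ = E₂(1 + λh₁) → λ(E₁h₂ − E₂h₁) = E₂ → λ = E₂/(E₁h₂ − E₂h₁).
λ = 14.9/(18.9×38.6 − 14.9×25.2) = 14.9/354.1 = 0.04208 per s.

0.042 per s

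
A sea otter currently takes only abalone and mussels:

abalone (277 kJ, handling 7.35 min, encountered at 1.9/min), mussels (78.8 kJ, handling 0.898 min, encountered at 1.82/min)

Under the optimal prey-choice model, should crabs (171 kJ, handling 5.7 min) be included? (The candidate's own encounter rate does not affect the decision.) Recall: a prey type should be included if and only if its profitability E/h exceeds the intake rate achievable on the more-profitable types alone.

No

Intake rate on the current diet: R = (1.9×277 + 1.82×78.8) / (1 + 1.9×7.35 + 1.82×0.898) = 669.7/16.6 = 40.35 kJ/min.
crabs: E/h = 171/5.7 = 30 kJ/min.
30 < 40.35, so adding crabs would lower the average — exclude it.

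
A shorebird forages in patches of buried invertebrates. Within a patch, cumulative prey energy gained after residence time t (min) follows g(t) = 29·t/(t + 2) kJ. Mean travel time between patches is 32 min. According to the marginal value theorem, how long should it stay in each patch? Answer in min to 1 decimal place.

8.0 min

By the marginal value theorem, leave when the instantaneous gain rate g'(t) equals the habitat-wide average g(t)/(T + t).
g'(t) = 29·2/(t + 2)². Setting 29·2/(t+2)² = 29t/[(t+2)(32+t)] gives 2(32+t) = t(t+2), so t² = 2×32 = 64.
t* = √64 = 8 min.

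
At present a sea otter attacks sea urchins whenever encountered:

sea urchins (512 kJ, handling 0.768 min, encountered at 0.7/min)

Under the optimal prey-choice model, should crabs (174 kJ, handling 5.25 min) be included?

No

Current rate: (0.7×512)/(1 + 0.7×0.768) = 233.1 kJ/min.
crabs: E/h = 174/5.25 = 33.14 kJ/min.
Since 33.14 < R, time spent handling crabs is better spent searching.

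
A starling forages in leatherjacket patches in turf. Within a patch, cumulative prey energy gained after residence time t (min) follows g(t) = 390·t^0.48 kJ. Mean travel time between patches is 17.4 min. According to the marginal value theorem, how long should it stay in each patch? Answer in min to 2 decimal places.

16.06 min

By the marginal value theorem, leave when the instantaneous gain rate g'(t) equals the habitat-wide average g(t)/(T + t).
g'(t) = 0.48·390·t^-0.52. Setting 0.48·390·t^-0.52 = 390·t^0.48/(17.4+t) gives 0.48(17.4+t) = t, so 0.52·t = 0.48×17.4.
t* = 0.48×17.4/0.52 = 16.06 min.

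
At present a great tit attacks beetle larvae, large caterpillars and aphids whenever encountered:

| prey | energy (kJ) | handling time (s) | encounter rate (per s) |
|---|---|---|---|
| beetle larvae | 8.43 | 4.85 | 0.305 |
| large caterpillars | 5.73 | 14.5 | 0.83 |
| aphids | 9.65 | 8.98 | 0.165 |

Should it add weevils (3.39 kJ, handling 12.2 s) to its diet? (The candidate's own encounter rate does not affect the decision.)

On beetle larvae, large caterpillars and aphids alone, R = ΣλE/(1+Σλh) = 8.919/16 = 0.5576 kJ/s.
weevils: E/h = 3.39/12.2 = 0.2779 kJ/s.
Since 0.2779 < R, time spent handling weevils is better spent searching.

No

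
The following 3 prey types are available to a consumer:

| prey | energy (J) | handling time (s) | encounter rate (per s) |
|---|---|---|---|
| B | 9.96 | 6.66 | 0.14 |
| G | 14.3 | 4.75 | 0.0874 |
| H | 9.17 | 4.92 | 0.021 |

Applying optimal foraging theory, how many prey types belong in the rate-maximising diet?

Profitabilities (E/h, J/s): G 3.01, H 1.86, B 1.5. Add prey in this order while the next type's profitability exceeds the intake rate on those already taken.
Rate on top 1: 0.8832. H: 1.86 > 0.8832 → include.
Rate on top 2: 0.9499. B: 1.5 > 0.9499 → include.
Optimal diet: G, H, B — 3 of 3 types.

3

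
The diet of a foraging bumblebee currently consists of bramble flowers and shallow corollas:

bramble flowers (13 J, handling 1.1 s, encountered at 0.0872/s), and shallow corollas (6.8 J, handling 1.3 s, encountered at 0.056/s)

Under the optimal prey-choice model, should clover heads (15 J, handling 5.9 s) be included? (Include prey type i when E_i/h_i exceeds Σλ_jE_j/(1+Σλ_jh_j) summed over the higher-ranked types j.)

Current rate: (0.0872×13 + 0.056×6.8)/(1 + 0.0872×1.1 + 0.056×1.3) = 1.296 J/s.
clover heads: E/h = 15/5.9 = 2.542 J/s.
Since 2.542 > R, including clover heads increases the long-run rate.

Yes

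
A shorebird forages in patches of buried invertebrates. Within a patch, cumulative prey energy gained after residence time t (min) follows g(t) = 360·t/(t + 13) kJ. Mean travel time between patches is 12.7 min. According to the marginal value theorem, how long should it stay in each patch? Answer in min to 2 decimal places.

Maximise g(t)/(T+t): set derivative to zero → g'(t)(T+t) = g(t).
g'(t) = 360·13/(t + 13)². Setting 360·13/(t+13)² = 360t/[(t+13)(12.7+t)] gives 13(12.7+t) = t(t+13), so t² = 13×12.7 = 165.1.
t* = √165.1 = 12.85 min.

12.85 min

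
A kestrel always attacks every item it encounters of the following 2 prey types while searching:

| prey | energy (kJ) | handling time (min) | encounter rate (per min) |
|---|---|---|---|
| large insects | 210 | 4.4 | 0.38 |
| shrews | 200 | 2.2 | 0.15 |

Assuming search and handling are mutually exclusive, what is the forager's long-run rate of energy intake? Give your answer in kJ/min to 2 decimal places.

R = Σλ_iE_i / (1 + Σλ_ih_i)
Numerator: 0.38×210 + 0.15×200 = 109.8
Denominator: 1 + 0.38×4.4 + 0.15×2.2 = 3.002
R = 109.8/3.002 = 36.58 kJ/min

36.58 kJ/min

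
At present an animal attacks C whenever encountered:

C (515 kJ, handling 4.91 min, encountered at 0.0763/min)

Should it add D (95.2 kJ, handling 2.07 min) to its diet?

Intake rate on the current diet: R = (0.0763×515) / (1 + 0.0763×4.91) = 39.29/1.375 = 28.59 kJ/min.
D: E/h = 95.2/2.07 = 45.99 kJ/min.
Since 45.99 > R, including D increases the long-run rate.

Yes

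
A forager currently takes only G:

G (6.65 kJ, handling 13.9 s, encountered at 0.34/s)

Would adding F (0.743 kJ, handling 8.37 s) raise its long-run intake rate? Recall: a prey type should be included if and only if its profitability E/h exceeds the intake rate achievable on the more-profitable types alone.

Intake rate on the current diet: R = (0.34×6.65) / (1 + 0.34×13.9) = 2.261/5.726 = 0.3949 kJ/s.
Profitability of F: 0.743/8.37 = 0.08877 kJ/s.
0.08877 < 0.3949, so adding F would lower the average — exclude it.

No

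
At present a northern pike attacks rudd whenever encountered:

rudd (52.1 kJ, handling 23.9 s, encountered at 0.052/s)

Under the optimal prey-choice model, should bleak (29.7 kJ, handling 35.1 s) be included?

No

Current rate: (0.052×52.1)/(1 + 0.052×23.9) = 1.208 kJ/s.
bleak: E/h = 29.7/35.1 = 0.8462 kJ/s.
Since 0.8462 < R, time spent handling bleak is better spent searching.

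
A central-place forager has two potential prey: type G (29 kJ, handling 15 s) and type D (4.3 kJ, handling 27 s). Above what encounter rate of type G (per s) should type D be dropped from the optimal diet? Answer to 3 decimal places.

0.006 per s

At the threshold, the rate on type G alone equals the profitability of type D: λ·29/(1 + λ·15) = 4.3/27 = 0.1593.
Rearranging, λ(29 − 0.1593×15) = 0.1593, so λ = 0.1593/26.61 = 0.005985 per s.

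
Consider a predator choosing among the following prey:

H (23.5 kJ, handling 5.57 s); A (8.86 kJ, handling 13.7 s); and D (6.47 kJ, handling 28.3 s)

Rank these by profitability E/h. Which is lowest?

D

In descending order of E/h:
H: 23.5/5.57 = 4.22 kJ/s
A: 8.86/13.7 = 0.647 kJ/s
D: 6.47/28.3 = 0.229 kJ/s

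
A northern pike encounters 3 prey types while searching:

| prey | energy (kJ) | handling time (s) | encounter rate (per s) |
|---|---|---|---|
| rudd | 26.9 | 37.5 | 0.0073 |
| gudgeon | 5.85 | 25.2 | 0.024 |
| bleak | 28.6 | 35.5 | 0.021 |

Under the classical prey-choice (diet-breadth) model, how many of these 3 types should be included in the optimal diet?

2

Profitabilities (E/h, kJ/s): bleak 0.806, rudd 0.717, gudgeon 0.232. Add prey in this order while the next type's profitability exceeds the intake rate on those already taken.
Rate on top 1: 0.3441. rudd: 0.717 > 0.3441 → include.
Rate on top 2: 0.3947. gudgeon: 0.232 < 0.3947 → exclude; stop.
Optimal diet: bleak, rudd — 2 of 3 types.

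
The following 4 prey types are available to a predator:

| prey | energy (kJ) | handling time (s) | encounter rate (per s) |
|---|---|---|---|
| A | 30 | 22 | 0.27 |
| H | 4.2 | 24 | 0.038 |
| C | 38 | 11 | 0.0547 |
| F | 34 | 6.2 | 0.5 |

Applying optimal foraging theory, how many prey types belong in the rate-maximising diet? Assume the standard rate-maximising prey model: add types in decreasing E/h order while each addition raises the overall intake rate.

1

E/h in descending order: F 5.48, C 3.45, A 1.36, H 0.175 kJ/s. The optimal diet is the largest prefix of this list for which every included type satisfies E_i/h_i > R on the types above it.
Rate on top 1: 4.146. C: 3.45 < 4.146 → exclude; stop.
Optimal diet: F — 1 of 4 types.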